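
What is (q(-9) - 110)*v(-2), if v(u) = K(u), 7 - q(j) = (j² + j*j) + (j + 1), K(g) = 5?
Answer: -1285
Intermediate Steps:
q(j) = 6 - j - 2*j² (q(j) = 7 - ((j² + j*j) + (j + 1)) = 7 - ((j² + j²) + (1 + j)) = 7 - (2*j² + (1 + j)) = 7 - (1 + j + 2*j²) = 7 + (-1 - j - 2*j²) = 6 - j - 2*j²)
v(u) = 5
(q(-9) - 110)*v(-2) = ((6 - 1*(-9) - 2*(-9)²) - 110)*5 = ((6 + 9 - 2*81) - 110)*5 = ((6 + 9 - 162) - 110)*5 = (-147 - 110)*5 = -257*5 = -1285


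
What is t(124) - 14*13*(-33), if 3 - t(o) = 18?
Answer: 5991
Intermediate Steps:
t(o) = -15 (t(o) = 3 - 1*18 = 3 - 18 = -15)
t(124) - 14*13*(-33) = -15 - 14*13*(-33) = -15 - 182*(-33) = -15 - 1*(-6006) = -15 + 6006 = 5991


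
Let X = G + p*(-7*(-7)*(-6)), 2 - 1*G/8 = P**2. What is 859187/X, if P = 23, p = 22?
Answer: -859187/10684 ≈ -80.418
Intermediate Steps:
G = -4216 (G = 16 - 8*23**2 = 16 - 8*529 = 16 - 4232 = -4216)
X = -10684 (X = -4216 + 22*(-7*(-7)*(-6)) = -4216 + 22*(49*(-6)) = -4216 + 22*(-294) = -4216 - 6468 = -10684)
859187/X = 859187/(-10684) = 859187*(-1/10684) = -859187/10684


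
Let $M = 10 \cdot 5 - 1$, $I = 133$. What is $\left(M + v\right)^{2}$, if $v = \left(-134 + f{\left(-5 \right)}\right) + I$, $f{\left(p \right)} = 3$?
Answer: $2601$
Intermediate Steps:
$M = 49$ ($M = 50 - 1 = 49$)
$v = 2$ ($v = \left(-134 + 3\right) + 133 = -131 + 133 = 2$)
$\left(M + v\right)^{2} = \left(49 + 2\right)^{2} = 51^{2} = 2601$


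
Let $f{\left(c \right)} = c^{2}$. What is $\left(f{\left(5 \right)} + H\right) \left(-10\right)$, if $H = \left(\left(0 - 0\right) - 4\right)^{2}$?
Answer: $-410$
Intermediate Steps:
$H = 16$ ($H = \left(\left(0 + 0\right) - 4\right)^{2} = \left(0 - 4\right)^{2} = \left(-4\right)^{2} = 16$)
$\left(f{\left(5 \right)} + H\right) \left(-10\right) = \left(5^{2} + 16\right) \left(-10\right) = \left(25 + 16\right) \left(-10\right) = 41 \left(-10\right) = -410$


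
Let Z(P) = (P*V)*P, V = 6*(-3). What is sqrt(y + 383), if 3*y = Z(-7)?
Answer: sqrt(89) ≈ 9.4340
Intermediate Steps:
V = -18
Z(P) = -18*P**2 (Z(P) = (P*(-18))*P = (-18*P)*P = -18*P**2)
y = -294 (y = (-18*(-7)**2)/3 = (-18*49)/3 = (1/3)*(-882) = -294)
sqrt(y + 383) = sqrt(-294 + 383) = sqrt(89)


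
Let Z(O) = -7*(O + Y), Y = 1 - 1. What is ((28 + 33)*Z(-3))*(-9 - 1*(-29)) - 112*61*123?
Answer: -814716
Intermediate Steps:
Y = 0
Z(O) = -7*O (Z(O) = -7*(O + 0) = -7*O)
((28 + 33)*Z(-3))*(-9 - 1*(-29)) - 112*61*123 = ((28 + 33)*(-7*(-3)))*(-9 - 1*(-29)) - 112*61*123 = (61*21)*(-9 + 29) - 6832*123 = 1281*20 - 1*840336 = 25620 - 840336 = -814716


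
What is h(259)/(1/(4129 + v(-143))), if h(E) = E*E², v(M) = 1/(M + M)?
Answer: 20516810183247/286 ≈ 7.1737e+10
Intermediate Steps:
v(M) = 1/(2*M)
h(E) = E³
h(259)/(1/(4129 + v(-143))) = 259³/(1/(4129 + (½)/(-143))) = 17373979/(1/(4129 + (½)*(-1/143))) = 17373979/(1/(4129 - 1/286)) = 17373979/(1/(1180893/286)) = 17373979/(286/1180893) = 17373979*(1180893/286) = 20516810183247/286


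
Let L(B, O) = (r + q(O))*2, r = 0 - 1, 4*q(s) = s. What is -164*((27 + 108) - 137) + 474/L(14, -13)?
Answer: 4628/17 ≈ 272.24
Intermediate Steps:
q(s) = s/4
r = -1
L(B, O) = -2 + O/2 (L(B, O) = (-1 + O/4)*2 = -2 + O/2)
-164*((27 + 108) - 137) + 474/L(14, -13) = -164*((27 + 108) - 137) + 474/(-2 + (½)*(-13)) = -164*(135 - 137) + 474/(-2 - 13/2) = -164*(-2) + 474/(-17/2) = 328 + 474*(-2/17) = 328 - 948/17 = 4628/17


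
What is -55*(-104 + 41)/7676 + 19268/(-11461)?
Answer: -108188803/87974636 ≈ -1.2298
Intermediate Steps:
-55*(-104 + 41)/7676 + 19268/(-11461) = -55*(-63)*(1/7676) + 19268*(-1/11461) = 3465*(1/7676) - 19268/11461 = 3465/7676 - 19268/11461 = -108188803/87974636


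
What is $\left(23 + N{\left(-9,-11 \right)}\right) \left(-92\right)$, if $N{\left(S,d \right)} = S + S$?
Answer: $-460$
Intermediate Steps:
$N{\left(S,d \right)} = 2 S$
$\left(23 + N{\left(-9,-11 \right)}\right) \left(-92\right) = \left(23 + 2 \left(-9\right)\right) \left(-92\right) = \left(23 - 18\right) \left(-92\right) = 5 \left(-92\right) = -460$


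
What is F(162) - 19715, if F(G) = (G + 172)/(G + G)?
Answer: -3193663/162 ≈ -19714.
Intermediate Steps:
F(G) = (172 + G)/(2*G) (F(G) = (172 + G)/((2*G)) = (172 + G)*(1/(2*G)) = (172 + G)/(2*G))
F(162) - 19715 = (1/2)*(172 + 162)/162 - 19715 = (1/2)*(1/162)*334 - 19715 = 167/162 - 19715 = -3193663/162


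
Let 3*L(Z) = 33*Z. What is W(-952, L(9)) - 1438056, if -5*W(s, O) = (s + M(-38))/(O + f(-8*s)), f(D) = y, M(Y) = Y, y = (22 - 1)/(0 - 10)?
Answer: -464491428/323 ≈ -1.4381e+6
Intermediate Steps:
L(Z) = 11*Z (L(Z) = (33*Z)/3 = 11*Z)
y = -21/10 (y = 21/(-10) = 21*(-1/10) = -21/10 ≈ -2.1000)
f(D) = -21/10
W(s, O) = -(-38 + s)/(5*(-21/10 + O)) (W(s, O) = -(s - 38)/(5*(O - 21/10)) = -(-38 + s)/(5*(-21/10 + O)))
W(-952, L(9)) - 1438056 = 2*(38 - 1*(-952))/(-21 + 10*(11*9)) - 1438056 = 2*(38 + 952)/(-21 + 10*99) - 1438056 = 2*990/(-21 + 990) - 1438056 = 2*990/969 - 1438056 = 2*(1/969)*990 - 1438056 = 660/323 - 1438056 = -464491428/323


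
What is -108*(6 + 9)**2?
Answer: -24300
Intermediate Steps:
-108*(6 + 9)**2 = -108*15**2 = -108*225 = -24300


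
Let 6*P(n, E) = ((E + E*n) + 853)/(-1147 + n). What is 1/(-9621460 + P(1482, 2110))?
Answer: -2010/19336004617 ≈ -1.0395e-7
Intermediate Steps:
P(n, E) = (853 + E + E*n)/(6*(-1147 + n)) (P(n, E) = (((E + E*n) + 853)/(-1147 + n))/6 = ((853 + E + E*n)/(-1147 + n))/6 = (853 + E + E*n)/(6*(-1147 + n)))
1/(-9621460 + P(1482, 2110)) = 1/(-9621460 + (853 + 2110 + 2110*1482)/(6*(-1147 + 1482))) = 1/(-9621460 + (⅙)*(853 + 2110 + 3127020)/335) = 1/(-9621460 + (⅙)*(1/335)*3129983) = 1/(-9621460 + 3129983/2010) = 1/(-19336004617/2010) = -2010/19336004617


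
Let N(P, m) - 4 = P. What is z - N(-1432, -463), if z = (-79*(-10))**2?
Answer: 625528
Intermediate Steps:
N(P, m) = 4 + P
z = 624100 (z = 790**2 = 624100)
z - N(-1432, -463) = 624100 - (4 - 1432) = 624100 - 1*(-1428) = 624100 + 1428 = 625528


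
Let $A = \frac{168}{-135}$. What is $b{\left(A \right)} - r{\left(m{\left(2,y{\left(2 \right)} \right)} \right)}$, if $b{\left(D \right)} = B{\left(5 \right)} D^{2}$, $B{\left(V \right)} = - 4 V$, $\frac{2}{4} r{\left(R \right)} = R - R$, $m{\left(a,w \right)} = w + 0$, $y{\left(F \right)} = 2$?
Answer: $- \frac{12544}{405} \approx -30.973$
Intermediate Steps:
$m{\left(a,w \right)} = w$
$A = - \frac{56}{45}$ ($A = 168 \left(- \frac{1}{135}\right) = - \frac{56}{45} \approx -1.2444$)
$r{\left(R \right)} = 0$ ($r{\left(R \right)} = 2 \left(R - R\right) = 2 \cdot 0 = 0$)
$b{\left(D \right)} = - 20 D^{2}$ ($b{\left(D \right)} = \left(-4\right) 5 D^{2} = - 20 D^{2}$)
$b{\left(A \right)} - r{\left(m{\left(2,y{\left(2 \right)} \right)} \right)} = - 20 \left(- \frac{56}{45}\right)^{2} - 0 = \left(-20\right) \frac{3136}{2025} + 0 = - \frac{12544}{405} + 0 = - \frac{12544}{405}$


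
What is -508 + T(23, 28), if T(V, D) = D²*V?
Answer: 17524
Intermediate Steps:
T(V, D) = V*D²
-508 + T(23, 28) = -508 + 23*28² = -508 + 23*784 = -508 + 18032 = 17524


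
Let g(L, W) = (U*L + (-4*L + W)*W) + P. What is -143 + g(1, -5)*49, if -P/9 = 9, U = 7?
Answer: -1564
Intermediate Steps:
P = -81 (P = -9*9 = -81)
g(L, W) = -81 + 7*L + W*(W - 4*L) (g(L, W) = (7*L + (-4*L + W)*W) - 81 = (7*L + (W - 4*L)*W) - 81 = (7*L + W*(W - 4*L)) - 81 = -81 + 7*L + W*(W - 4*L))
-143 + g(1, -5)*49 = -143 + (-81 + (-5)² + 7*1 - 4*1*(-5))*49 = -143 + (-81 + 25 + 7 + 20)*49 = -143 - 29*49 = -143 - 1421 = -1564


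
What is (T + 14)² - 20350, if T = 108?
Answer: -5466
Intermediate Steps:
(T + 14)² - 20350 = (108 + 14)² - 20350 = 122² - 20350 = 14884 - 20350 = -5466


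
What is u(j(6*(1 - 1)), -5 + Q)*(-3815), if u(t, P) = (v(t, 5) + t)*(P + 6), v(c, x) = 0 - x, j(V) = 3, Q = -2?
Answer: -7630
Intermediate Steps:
v(c, x) = -x
u(t, P) = (-5 + t)*(6 + P) (u(t, P) = (-1*5 + t)*(P + 6) = (-5 + t)*(6 + P))
u(j(6*(1 - 1)), -5 + Q)*(-3815) = (-30 - 5*(-5 - 2) + 6*3 + (-5 - 2)*3)*(-3815) = (-30 - 5*(-7) + 18 - 7*3)*(-3815) = (-30 + 35 + 18 - 21)*(-3815) = 2*(-3815) = -7630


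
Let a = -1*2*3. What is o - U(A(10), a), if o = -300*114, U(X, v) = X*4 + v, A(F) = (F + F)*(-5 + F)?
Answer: -34594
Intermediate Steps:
A(F) = 2*F*(-5 + F) (A(F) = (2*F)*(-5 + F) = 2*F*(-5 + F))
a = -6 (a = -2*3 = -6)
U(X, v) = v + 4*X (U(X, v) = 4*X + v = v + 4*X)
o = -34200
o - U(A(10), a) = -34200 - (-6 + 4*(2*10*(-5 + 10))) = -34200 - (-6 + 4*(2*10*5)) = -34200 - (-6 + 4*100) = -34200 - (-6 + 400) = -34200 - 1*394 = -34200 - 394 = -34594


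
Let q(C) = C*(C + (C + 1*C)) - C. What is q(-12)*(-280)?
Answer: -124320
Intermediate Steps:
q(C) = -C + 3*C² (q(C) = C*(C + (C + C)) - C = C*(C + 2*C) - C = C*(3*C) - C = 3*C² - C = -C + 3*C²)
q(-12)*(-280) = -12*(-1 + 3*(-12))*(-280) = -12*(-1 - 36)*(-280) = -12*(-37)*(-280) = 444*(-280) = -124320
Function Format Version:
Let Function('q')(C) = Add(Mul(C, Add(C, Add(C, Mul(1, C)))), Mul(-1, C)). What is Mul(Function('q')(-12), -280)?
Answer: -124320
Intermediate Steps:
Function('q')(C) = Add(Mul(-1, C), Mul(3, Pow(C, 2))) (Function('q')(C) = Add(Mul(C, Add(C, Add(C, C))), Mul(-1, C)) = Add(Mul(C, Add(C, Mul(2, C))), Mul(-1, C)) = Add(Mul(C, Mul(3, C)), Mul(-1, C)) = Add(Mul(3, Pow(C, 2)), Mul(-1, C)) = Add(Mul(-1, C), Mul(3, Pow(C, 2))))
Mul(Function('q')(-12), -280) = Mul(Mul(-12, Add(-1, Mul(3, -12))), -280) = Mul(Mul(-12, Add(-1, -36)), -280) = Mul(Mul(-12, -37), -280) = Mul(444, -280) = -124320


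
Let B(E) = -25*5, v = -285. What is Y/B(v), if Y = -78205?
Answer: 15641/25 ≈ 625.64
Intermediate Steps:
B(E) = -125
Y/B(v) = -78205/(-125) = -78205*(-1/125) = 15641/25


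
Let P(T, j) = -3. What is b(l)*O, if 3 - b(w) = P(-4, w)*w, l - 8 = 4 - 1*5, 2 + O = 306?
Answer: 7296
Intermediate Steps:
O = 304 (O = -2 + 306 = 304)
l = 7 (l = 8 + (4 - 1*5) = 8 + (4 - 5) = 8 - 1 = 7)
b(w) = 3 + 3*w (b(w) = 3 - (-3)*w = 3 + 3*w)
b(l)*O = (3 + 3*7)*304 = (3 + 21)*304 = 24*304 = 7296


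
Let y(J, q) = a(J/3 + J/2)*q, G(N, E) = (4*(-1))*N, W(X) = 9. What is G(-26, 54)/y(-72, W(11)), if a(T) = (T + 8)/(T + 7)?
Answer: 106/9 ≈ 11.778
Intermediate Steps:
G(N, E) = -4*N
a(T) = (8 + T)/(7 + T)
y(J, q) = q*(8 + 5*J/6)/(7 + 5*J/6) (y(J, q) = ((8 + (J/3 + J/2))/(7 + (J/3 + J/2)))*q = ((8 + 5*J/6)/(7 + 5*J/6))*q = q*(8 + 5*J/6)/(7 + 5*J/6))
G(-26, 54)/y(-72, W(11)) = (-4*(-26))/((9*(48 + 5*(-72))/(42 + 5*(-72)))) = 104/((9*(48 - 360)/(42 - 360))) = 104/((9*(-312)/(-318))) = 104/((9*(-1/318)*(-312))) = 104/(468/53) = 104*(53/468) = 106/9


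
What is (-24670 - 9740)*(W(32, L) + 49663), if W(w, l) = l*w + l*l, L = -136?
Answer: -2195598870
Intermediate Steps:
W(w, l) = l² + l*w (W(w, l) = l*w + l² = l² + l*w)
(-24670 - 9740)*(W(32, L) + 49663) = (-24670 - 9740)*(-136*(-136 + 32) + 49663) = -34410*(-136*(-104) + 49663) = -34410*(14144 + 49663) = -34410*63807 = -2195598870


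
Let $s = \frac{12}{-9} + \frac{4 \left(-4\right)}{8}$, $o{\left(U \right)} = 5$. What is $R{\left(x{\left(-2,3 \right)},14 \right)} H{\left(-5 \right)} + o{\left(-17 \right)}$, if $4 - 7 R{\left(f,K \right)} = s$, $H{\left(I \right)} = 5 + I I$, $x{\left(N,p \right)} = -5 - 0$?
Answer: $\frac{255}{7} \approx 36.429$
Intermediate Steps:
$x{\left(N,p \right)} = -5$ ($x{\left(N,p \right)} = -5 + 0 = -5$)
$s = - \frac{10}{3}$ ($s = 12 \left(- \frac{1}{9}\right) - 2 = - \frac{4}{3} - 2 = - \frac{10}{3} \approx -3.3333$)
$H{\left(I \right)} = 5 + I^{2}$
$R{\left(f,K \right)} = \frac{22}{21}$ ($R{\left(f,K \right)} = \frac{4}{7} - - \frac{10}{21} = \frac{4}{7} + \frac{10}{21} = \frac{22}{21}$)
$R{\left(x{\left(-2,3 \right)},14 \right)} H{\left(-5 \right)} + o{\left(-17 \right)} = \frac{22 \left(5 + \left(-5\right)^{2}\right)}{21} + 5 = \frac{22 \left(5 + 25\right)}{21} + 5 = \frac{22}{21} \cdot 30 + 5 = \frac{220}{7} + 5 = \frac{255}{7}$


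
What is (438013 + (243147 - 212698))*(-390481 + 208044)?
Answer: -85464801894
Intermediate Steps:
(438013 + (243147 - 212698))*(-390481 + 208044) = (438013 + 30449)*(-182437) = 468462*(-182437) = -85464801894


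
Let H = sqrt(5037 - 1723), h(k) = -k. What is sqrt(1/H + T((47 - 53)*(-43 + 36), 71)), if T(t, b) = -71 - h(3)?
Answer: sqrt(-746816528 + 3314*sqrt(3314))/3314 ≈ 8.2452*I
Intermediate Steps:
T(t, b) = -68 (T(t, b) = -71 - (-1)*3 = -71 - 1*(-3) = -71 + 3 = -68)
H = sqrt(3314) ≈ 57.567
sqrt(1/H + T((47 - 53)*(-43 + 36), 71)) = sqrt(1/(sqrt(3314)) - 68) = sqrt(sqrt(3314)/3314 - 68) = sqrt(-68 + sqrt(3314)/3314)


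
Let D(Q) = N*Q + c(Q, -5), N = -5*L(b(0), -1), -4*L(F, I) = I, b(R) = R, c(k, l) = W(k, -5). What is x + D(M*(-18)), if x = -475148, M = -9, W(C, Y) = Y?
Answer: -950711/2 ≈ -4.7536e+5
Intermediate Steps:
c(k, l) = -5
L(F, I) = -I/4
N = -5/4 (N = -(-5)*(-1)/4 = -5*1/4 = -5/4 ≈ -1.2500)
D(Q) = -5 - 5*Q/4 (D(Q) = -5*Q/4 - 5 = -5 - 5*Q/4)
x + D(M*(-18)) = -475148 + (-5 - (-45)*(-18)/4) = -475148 + (-5 - 5/4*162) = -475148 + (-5 - 405/2) = -475148 - 415/2 = -950711/2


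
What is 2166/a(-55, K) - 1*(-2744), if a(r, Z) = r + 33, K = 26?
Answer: 29101/11 ≈ 2645.5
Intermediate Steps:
a(r, Z) = 33 + r
2166/a(-55, K) - 1*(-2744) = 2166/(33 - 55) - 1*(-2744) = 2166/(-22) + 2744 = 2166*(-1/22) + 2744 = -1083/11 + 2744 = 29101/11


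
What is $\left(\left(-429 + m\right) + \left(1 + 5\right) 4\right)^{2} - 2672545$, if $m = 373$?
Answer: $-2671521$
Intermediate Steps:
$\left(\left(-429 + m\right) + \left(1 + 5\right) 4\right)^{2} - 2672545 = \left(\left(-429 + 373\right) + \left(1 + 5\right) 4\right)^{2} - 2672545 = \left(-56 + 6 \cdot 4\right)^{2} - 2672545 = \left(-56 + 24\right)^{2} - 2672545 = \left(-32\right)^{2} - 2672545 = 1024 - 2672545 = -2671521$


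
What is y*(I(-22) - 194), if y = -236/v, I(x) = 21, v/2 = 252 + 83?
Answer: 20414/335 ≈ 60.937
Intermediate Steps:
v = 670 (v = 2*(252 + 83) = 2*335 = 670)
y = -118/335 (y = -236/670 = -236*1/670 = -118/335 ≈ -0.35224)
y*(I(-22) - 194) = -118*(21 - 194)/335 = -118/335*(-173) = 20414/335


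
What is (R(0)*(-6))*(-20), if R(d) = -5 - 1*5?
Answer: -1200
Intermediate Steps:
R(d) = -10 (R(d) = -5 - 5 = -10)
(R(0)*(-6))*(-20) = -10*(-6)*(-20) = 60*(-20) = -1200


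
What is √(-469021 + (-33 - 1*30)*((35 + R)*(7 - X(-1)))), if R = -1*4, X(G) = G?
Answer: I*√484645 ≈ 696.16*I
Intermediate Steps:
R = -4
√(-469021 + (-33 - 1*30)*((35 + R)*(7 - X(-1)))) = √(-469021 + (-33 - 1*30)*((35 - 4)*(7 - 1*(-1)))) = √(-469021 + (-33 - 30)*(31*(7 + 1))) = √(-469021 - 1953*8) = √(-469021 - 63*248) = √(-469021 - 15624) = √(-484645) = I*√484645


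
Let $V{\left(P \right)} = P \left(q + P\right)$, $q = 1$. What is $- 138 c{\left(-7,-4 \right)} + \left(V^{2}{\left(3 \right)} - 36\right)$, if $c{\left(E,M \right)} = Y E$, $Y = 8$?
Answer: $7836$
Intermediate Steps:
$c{\left(E,M \right)} = 8 E$
$V{\left(P \right)} = P \left(1 + P\right)$
$- 138 c{\left(-7,-4 \right)} + \left(V^{2}{\left(3 \right)} - 36\right) = - 138 \cdot 8 \left(-7\right) + \left(\left(3 \left(1 + 3\right)\right)^{2} - 36\right) = \left(-138\right) \left(-56\right) - \left(36 - \left(3 \cdot 4\right)^{2}\right) = 7728 - \left(36 - 12^{2}\right) = 7728 + \left(144 - 36\right) = 7728 + 108 = 7836$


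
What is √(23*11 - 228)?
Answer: 5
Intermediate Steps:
√(23*11 - 228) = √(253 - 228) = √25 = 5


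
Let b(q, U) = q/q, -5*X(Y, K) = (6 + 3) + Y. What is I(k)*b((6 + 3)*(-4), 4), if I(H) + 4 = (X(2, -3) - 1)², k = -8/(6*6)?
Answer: 156/25 ≈ 6.2400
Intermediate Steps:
X(Y, K) = -9/5 - Y/5 (X(Y, K) = -((6 + 3) + Y)/5 = -(9 + Y)/5 = -9/5 - Y/5)
b(q, U) = 1
k = -2/9 (k = -8/36 = -8*1/36 = -2/9 ≈ -0.22222)
I(H) = 156/25 (I(H) = -4 + ((-9/5 - ⅕*2) - 1)² = -4 + ((-9/5 - ⅖) - 1)² = -4 + (-11/5 - 1)² = -4 + (-16/5)² = -4 + 256/25 = 156/25)
I(k)*b((6 + 3)*(-4), 4) = (156/25)*1 = 156/25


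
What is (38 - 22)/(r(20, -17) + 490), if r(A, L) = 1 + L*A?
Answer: 16/151 ≈ 0.10596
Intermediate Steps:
r(A, L) = 1 + A*L
(38 - 22)/(r(20, -17) + 490) = (38 - 22)/((1 + 20*(-17)) + 490) = 16/((1 - 340) + 490) = 16/(-339 + 490) = 16/151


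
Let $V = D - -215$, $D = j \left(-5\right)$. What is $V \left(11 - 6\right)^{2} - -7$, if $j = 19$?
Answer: $3007$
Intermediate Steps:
$D = -95$ ($D = 19 \left(-5\right) = -95$)
$V = 120$ ($V = -95 - -215 = -95 + 215 = 120$)
$V \left(11 - 6\right)^{2} - -7 = 120 \left(11 - 6\right)^{2} - -7 = 120 \cdot 5^{2} + \left(-7 + 14\right) = 120 \cdot 25 + 7 = 3000 + 7 = 3007$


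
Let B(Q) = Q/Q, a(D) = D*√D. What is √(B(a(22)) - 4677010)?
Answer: I*√4677009 ≈ 2162.6*I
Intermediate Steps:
a(D) = D^(3/2)
B(Q) = 1
√(B(a(22)) - 4677010) = √(1 - 4677010) = √(-4677009) = I*√4677009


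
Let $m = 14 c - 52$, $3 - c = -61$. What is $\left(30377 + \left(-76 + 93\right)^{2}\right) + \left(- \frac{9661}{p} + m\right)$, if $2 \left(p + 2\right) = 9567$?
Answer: $\frac{301310808}{9563} \approx 31508.0$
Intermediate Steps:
$c = 64$ ($c = 3 - -61 = 3 + 61 = 64$)
$p = \frac{9563}{2}$ ($p = -2 + \frac{1}{2} \cdot 9567 = -2 + \frac{9567}{2} = \frac{9563}{2} \approx 4781.5$)
$m = 844$ ($m = 14 \cdot 64 - 52 = 896 - 52 = 844$)
$\left(30377 + \left(-76 + 93\right)^{2}\right) + \left(- \frac{9661}{p} + m\right) = \left(30377 + \left(-76 + 93\right)^{2}\right) + \left(- \frac{9661}{\frac{9563}{2}} + 844\right) = \left(30377 + 17^{2}\right) + \left(\left(-9661\right) \frac{2}{9563} + 844\right) = \left(30377 + 289\right) + \left(- \frac{19322}{9563} + 844\right) = 30666 + \frac{8051850}{9563} = \frac{301310808}{9563}$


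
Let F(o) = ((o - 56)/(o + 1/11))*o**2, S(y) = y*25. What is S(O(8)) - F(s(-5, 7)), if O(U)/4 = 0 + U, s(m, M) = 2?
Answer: 20776/23 ≈ 903.30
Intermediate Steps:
O(U) = 4*U (O(U) = 4*(0 + U) = 4*U)
S(y) = 25*y
F(o) = o**2*(-56 + o)/(1/11 + o) (F(o) = ((-56 + o)/(o + 1/11))*o**2 = ((-56 + o)/(1/11 + o))*o**2 = o**2*(-56 + o)/(1/11 + o))
S(O(8)) - F(s(-5, 7)) = 25*(4*8) - 11*2**2*(-56 + 2)/(1 + 11*2) = 25*32 - 11*4*(-54)/(1 + 22) = 800 - 11*4*(-54)/23 = 800 - 1*(-2376/23) = 800 + 2376/23 = 20776/23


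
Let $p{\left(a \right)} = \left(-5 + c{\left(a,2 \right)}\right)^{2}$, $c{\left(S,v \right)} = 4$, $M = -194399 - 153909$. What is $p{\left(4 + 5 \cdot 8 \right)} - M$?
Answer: $348309$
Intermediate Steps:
$M = -348308$
$p{\left(a \right)} = 1$ ($p{\left(a \right)} = \left(-5 + 4\right)^{2} = \left(-1\right)^{2} = 1$)
$p{\left(4 + 5 \cdot 8 \right)} - M = 1 - -348308 = 1 + 348308 = 348309$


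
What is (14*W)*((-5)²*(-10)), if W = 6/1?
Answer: -21000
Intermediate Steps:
W = 6 (W = 6*1 = 6)
(14*W)*((-5)²*(-10)) = (14*6)*((-5)²*(-10)) = 84*(25*(-10)) = 84*(-250) = -21000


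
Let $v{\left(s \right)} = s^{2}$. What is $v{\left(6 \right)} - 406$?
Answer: $-370$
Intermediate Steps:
$v{\left(6 \right)} - 406 = 6^{2} - 406 = 36 - 406 = -370$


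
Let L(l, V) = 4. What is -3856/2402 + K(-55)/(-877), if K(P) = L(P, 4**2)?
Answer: -1695660/1053277 ≈ -1.6099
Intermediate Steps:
K(P) = 4
-3856/2402 + K(-55)/(-877) = -3856/2402 + 4/(-877) = -3856*1/2402 + 4*(-1/877) = -1928/1201 - 4/877 = -1695660/1053277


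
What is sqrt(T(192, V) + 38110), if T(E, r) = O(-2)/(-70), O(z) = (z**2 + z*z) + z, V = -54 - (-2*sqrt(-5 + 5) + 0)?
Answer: sqrt(46684645)/35 ≈ 195.22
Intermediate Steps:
V = -54 (V = -54 - (-2*sqrt(0) + 0) = -54 - (-2*0 + 0) = -54 - (0 + 0) = -54 - 1*0 = -54 + 0 = -54)
O(z) = z + 2*z**2 (O(z) = (z**2 + z**2) + z = 2*z**2 + z = z + 2*z**2)
T(E, r) = -3/35 (T(E, r) = -2*(1 + 2*(-2))/(-70) = -2*(1 - 4)*(-1/70) = -2*(-3)*(-1/70) = 6*(-1/70) = -3/35)
sqrt(T(192, V) + 38110) = sqrt(-3/35 + 38110) = sqrt(1333847/35) = sqrt(46684645)/35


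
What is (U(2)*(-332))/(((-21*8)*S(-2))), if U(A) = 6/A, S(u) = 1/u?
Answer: -83/7 ≈ -11.857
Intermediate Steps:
S(u) = 1/u
(U(2)*(-332))/(((-21*8)*S(-2))) = ((6/2)*(-332))/((-21*8/(-2))) = ((6*(½))*(-332))/((-168*(-½))) = (3*(-332))/84 = -996*1/84 = -83/7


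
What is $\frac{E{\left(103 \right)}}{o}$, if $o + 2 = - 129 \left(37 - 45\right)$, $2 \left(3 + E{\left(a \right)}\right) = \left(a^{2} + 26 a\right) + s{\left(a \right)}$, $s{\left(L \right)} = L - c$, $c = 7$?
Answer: $\frac{13377}{2060} \approx 6.4937$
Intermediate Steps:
$s{\left(L \right)} = -7 + L$ ($s{\left(L \right)} = L - 7 = -7 + L$)
$E{\left(a \right)} = - \frac{13}{2} + \frac{a^{2}}{2} + \frac{27 a}{2}$ ($E{\left(a \right)} = -3 + \frac{\left(a^{2} + 26 a\right) + \left(-7 + a\right)}{2} = -3 + \frac{-7 + a^{2} + 27 a}{2} = -3 + \left(- \frac{7}{2} + \frac{a^{2}}{2} + \frac{27 a}{2}\right) = - \frac{13}{2} + \frac{a^{2}}{2} + \frac{27 a}{2}$)
$o = 1030$ ($o = -2 - 129 \left(37 - 45\right) = -2 - -1032 = -2 + 1032 = 1030$)
$\frac{E{\left(103 \right)}}{o} = \frac{- \frac{13}{2} + \frac{103^{2}}{2} + \frac{27}{2} \cdot 103}{1030} = \left(- \frac{13}{2} + \frac{1}{2} \cdot 10609 + \frac{2781}{2}\right) \frac{1}{1030} = \left(- \frac{13}{2} + \frac{10609}{2} + \frac{2781}{2}\right) \frac{1}{1030} = \frac{13377}{2} \cdot \frac{1}{1030} = \frac{13377}{2060}$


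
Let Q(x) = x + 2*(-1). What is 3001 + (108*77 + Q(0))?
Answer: 11315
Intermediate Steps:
Q(x) = -2 + x (Q(x) = x - 2 = -2 + x)
3001 + (108*77 + Q(0)) = 3001 + (108*77 + (-2 + 0)) = 3001 + (8316 - 2) = 3001 + 8314 = 11315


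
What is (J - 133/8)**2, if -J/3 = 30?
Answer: 727609/64 ≈ 11369.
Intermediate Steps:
J = -90 (J = -3*30 = -90)
(J - 133/8)**2 = (-90 - 133/8)**2 = (-853/8)**2 = 727609/64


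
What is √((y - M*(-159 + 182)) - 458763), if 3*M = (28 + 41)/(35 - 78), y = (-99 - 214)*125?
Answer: I*√920572165/43 ≈ 705.6*I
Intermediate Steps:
y = -39125 (y = -313*125 = -39125)
M = -23/43 (M = ((28 + 41)/(35 - 78))/3 = (69/(-43))/3 = (69*(-1/43))/3 = (⅓)*(-69/43) = -23/43 ≈ -0.53488)
√((y - M*(-159 + 182)) - 458763) = √((-39125 - (-23)*(-159 + 182)/43) - 458763) = √((-39125 - (-23)*23/43) - 458763) = √((-39125 - 1*(-529/43)) - 458763) = √((-39125 + 529/43) - 458763) = √(-1681846/43 - 458763) = √(-21408655/43) = I*√920572165/43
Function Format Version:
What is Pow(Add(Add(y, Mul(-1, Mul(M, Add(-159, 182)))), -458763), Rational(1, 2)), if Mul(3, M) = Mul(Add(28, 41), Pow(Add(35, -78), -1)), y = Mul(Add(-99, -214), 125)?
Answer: Mul(Rational(1, 43), I, Pow(920572165, Rational(1, 2))) ≈ Mul(705.60, I)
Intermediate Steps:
y = -39125 (y = Mul(-313, 125) = -39125)
M = Rational(-23, 43) (M = Mul(Rational(1, 3), Mul(Add(28, 41), Pow(Add(35, -78), -1))) = Mul(Rational(1, 3), Mul(69, Pow(-43, -1))) = Mul(Rational(1, 3), Mul(69, Rational(-1, 43))) = Mul(Rational(1, 3), Rational(-69, 43)) = Rational(-23, 43) ≈ -0.53488)
Pow(Add(Add(y, Mul(-1, Mul(M, Add(-159, 182)))), -458763), Rational(1, 2)) = Pow(Add(Add(-39125, Mul(-1, Mul(Rational(-23, 43), Add(-159, 182)))), -458763), Rational(1, 2)) = Pow(Add(Add(-39125, Mul(-1, Mul(Rational(-23, 43), 23))), -458763), Rational(1, 2)) = Pow(Add(Add(-39125, Mul(-1, Rational(-529, 43))), -458763), Rational(1, 2)) = Pow(Add(Add(-39125, Rational(529, 43)), -458763), Rational(1, 2)) = Pow(Add(Rational(-1681846, 43), -458763), Rational(1, 2)) = Pow(Rational(-21408655, 43), Rational(1, 2)) = Mul(Rational(1, 43), I, Pow(920572165, Rational(1, 2)))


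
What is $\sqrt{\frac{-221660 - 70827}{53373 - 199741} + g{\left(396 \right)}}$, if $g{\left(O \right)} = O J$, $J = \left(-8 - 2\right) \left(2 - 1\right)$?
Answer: $\frac{i \sqrt{1324915801591}}{18296} \approx 62.913 i$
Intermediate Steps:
$J = -10$ ($J = \left(-10\right) 1 = -10$)
$g{\left(O \right)} = - 10 O$ ($g{\left(O \right)} = O \left(-10\right) = - 10 O$)
$\sqrt{\frac{-221660 - 70827}{53373 - 199741} + g{\left(396 \right)}} = \sqrt{\frac{-221660 - 70827}{53373 - 199741} - 3960} = \sqrt{- \frac{292487}{-146368} - 3960} = \sqrt{\left(-292487\right) \left(- \frac{1}{146368}\right) - 3960} = \sqrt{\frac{292487}{146368} - 3960} = \sqrt{- \frac{579324793}{146368}} = \frac{i \sqrt{1324915801591}}{18296}$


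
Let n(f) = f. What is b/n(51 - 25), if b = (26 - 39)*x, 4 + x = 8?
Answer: -2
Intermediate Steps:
x = 4 (x = -4 + 8 = 4)
b = -52 (b = (26 - 39)*4 = -13*4 = -52)
b/n(51 - 25) = -52/(51 - 25) = -52/26 = -52*1/26 = -2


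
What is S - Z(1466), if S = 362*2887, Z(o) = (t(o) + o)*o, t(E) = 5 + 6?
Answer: -1120188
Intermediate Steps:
t(E) = 11
Z(o) = o*(11 + o) (Z(o) = (11 + o)*o = o*(11 + o))
S = 1045094
S - Z(1466) = 1045094 - 1466*(11 + 1466) = 1045094 - 1466*1477 = 1045094 - 1*2165282 = 1045094 - 2165282 = -1120188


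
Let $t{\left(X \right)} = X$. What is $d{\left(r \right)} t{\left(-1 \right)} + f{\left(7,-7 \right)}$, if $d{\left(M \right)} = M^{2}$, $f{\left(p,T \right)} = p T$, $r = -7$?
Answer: $-98$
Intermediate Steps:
$f{\left(p,T \right)} = T p$
$d{\left(r \right)} t{\left(-1 \right)} + f{\left(7,-7 \right)} = \left(-7\right)^{2} \left(-1\right) - 49 = 49 \left(-1\right) - 49 = -49 - 49 = -98$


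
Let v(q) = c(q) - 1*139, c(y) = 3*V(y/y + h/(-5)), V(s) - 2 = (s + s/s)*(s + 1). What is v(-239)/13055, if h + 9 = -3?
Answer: -1873/326375 ≈ -0.0057388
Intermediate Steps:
h = -12 (h = -9 - 3 = -12)
V(s) = 2 + (1 + s)² (V(s) = 2 + (s + s/s)*(s + 1) = 2 + (s + 1)*(1 + s) = 2 + (1 + s)*(1 + s) = 2 + (1 + s)²)
c(y) = 1602/25 (c(y) = 3*(3 + (y/y - 12/(-5))² + 2*(y/y - 12/(-5))) = 3*(3 + (1 - 12*(-⅕))² + 2*(1 - 12*(-⅕))) = 3*(3 + (1 + 12/5)² + 2*(1 + 12/5)) = 3*(3 + (17/5)² + 2*(17/5)) = 3*(3 + 289/25 + 34/5) = 3*(534/25) = 1602/25)
v(q) = -1873/25 (v(q) = 1602/25 - 1*139 = 1602/25 - 139 = -1873/25)
v(-239)/13055 = -1873/25/13055 = -1873/25*1/13055 = -1873/326375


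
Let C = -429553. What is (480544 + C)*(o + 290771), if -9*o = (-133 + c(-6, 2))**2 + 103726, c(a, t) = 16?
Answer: 42484409428/3 ≈ 1.4161e+10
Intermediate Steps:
o = -117415/9 (o = -((-133 + 16)**2 + 103726)/9 = -((-117)**2 + 103726)/9 = -(13689 + 103726)/9 = -1/9*117415 = -117415/9 ≈ -13046.)
(480544 + C)*(o + 290771) = (480544 - 429553)*(-117415/9 + 290771) = 50991*(2499524/9) = 42484409428/3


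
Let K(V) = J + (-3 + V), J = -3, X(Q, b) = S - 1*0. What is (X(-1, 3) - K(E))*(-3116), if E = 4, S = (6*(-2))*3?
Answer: 105944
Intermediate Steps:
S = -36 (S = -12*3 = -36)
X(Q, b) = -36 (X(Q, b) = -36 - 1*0 = -36 + 0 = -36)
K(V) = -6 + V (K(V) = -3 + (-3 + V) = -6 + V)
(X(-1, 3) - K(E))*(-3116) = (-36 - (-6 + 4))*(-3116) = (-36 - 1*(-2))*(-3116) = (-36 + 2)*(-3116) = -34*(-3116) = 105944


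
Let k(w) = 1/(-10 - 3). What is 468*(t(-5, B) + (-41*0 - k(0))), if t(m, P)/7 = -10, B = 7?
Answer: -32724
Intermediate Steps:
t(m, P) = -70 (t(m, P) = 7*(-10) = -70)
k(w) = -1/13 (k(w) = 1/(-13) = -1/13)
468*(t(-5, B) + (-41*0 - k(0))) = 468*(-70 + (-41*0 - 1*(-1/13))) = 468*(-70 + (0 + 1/13)) = 468*(-70 + 1/13) = 468*(-909/13) = -32724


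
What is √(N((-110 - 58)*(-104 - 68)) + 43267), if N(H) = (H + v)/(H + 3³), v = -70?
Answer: √36195406842441/28923 ≈ 208.01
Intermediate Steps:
N(H) = (-70 + H)/(27 + H) (N(H) = (H - 70)/(H + 3³) = (-70 + H)/(H + 27) = (-70 + H)/(27 + H))
√(N((-110 - 58)*(-104 - 68)) + 43267) = √((-70 + (-110 - 58)*(-104 - 68))/(27 + (-110 - 58)*(-104 - 68)) + 43267) = √((-70 - 168*(-172))/(27 - 168*(-172)) + 43267) = √((-70 + 28896)/(27 + 28896) + 43267) = √(28826/28923 + 43267) = √(1251440267/28923) = √36195406842441/28923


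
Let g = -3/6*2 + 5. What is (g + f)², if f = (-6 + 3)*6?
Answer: 196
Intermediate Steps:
g = 4 (g = -3*⅙*2 + 5 = -½*2 + 5 = -1 + 5 = 4)
f = -18 (f = -3*6 = -18)
(g + f)² = (4 - 18)² = (-14)² = 196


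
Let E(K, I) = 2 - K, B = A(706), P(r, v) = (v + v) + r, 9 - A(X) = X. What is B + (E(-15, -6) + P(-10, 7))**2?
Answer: -256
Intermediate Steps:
A(X) = 9 - X
P(r, v) = r + 2*v (P(r, v) = 2*v + r = r + 2*v)
B = -697 (B = 9 - 1*706 = 9 - 706 = -697)
B + (E(-15, -6) + P(-10, 7))**2 = -697 + ((2 - 1*(-15)) + (-10 + 2*7))**2 = -697 + ((2 + 15) + (-10 + 14))**2 = -697 + (17 + 4)**2 = -697 + 21**2 = -697 + 441 = -256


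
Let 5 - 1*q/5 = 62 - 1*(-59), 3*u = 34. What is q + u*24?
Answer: -308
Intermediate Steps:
u = 34/3 (u = (1/3)*34 = 34/3 ≈ 11.333)
q = -580 (q = 25 - 5*(62 - 1*(-59)) = 25 - 5*(62 + 59) = 25 - 5*121 = 25 - 605 = -580)
q + u*24 = -580 + (34/3)*24 = -580 + 272 = -308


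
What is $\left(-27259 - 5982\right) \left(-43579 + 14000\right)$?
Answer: $983235539$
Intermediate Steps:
$\left(-27259 - 5982\right) \left(-43579 + 14000\right) = \left(-33241\right) \left(-29579\right) = 983235539$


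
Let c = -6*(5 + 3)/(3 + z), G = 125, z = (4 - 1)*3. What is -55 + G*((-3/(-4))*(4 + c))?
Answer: -55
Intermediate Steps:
z = 9 (z = 3*3 = 9)
c = -4 (c = -6*(5 + 3)/(3 + 9) = -6/(12/8) = -6/(12*(⅛)) = -6/3/2 = -6*⅔ = -4)
-55 + G*((-3/(-4))*(4 + c)) = -55 + 125*((-3/(-4))*(4 - 4)) = -55 + 125*(-3*(-¼)*0) = -55 + 125*((¾)*0) = -55 + 125*0 = -55 + 0 = -55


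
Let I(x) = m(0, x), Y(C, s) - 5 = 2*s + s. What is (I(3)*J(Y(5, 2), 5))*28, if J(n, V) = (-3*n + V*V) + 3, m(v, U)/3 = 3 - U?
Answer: 0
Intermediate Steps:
m(v, U) = 9 - 3*U (m(v, U) = 3*(3 - U) = 9 - 3*U)
Y(C, s) = 5 + 3*s (Y(C, s) = 5 + (2*s + s) = 5 + 3*s)
I(x) = 9 - 3*x
J(n, V) = 3 + V**2 - 3*n (J(n, V) = (-3*n + V**2) + 3 = (V**2 - 3*n) + 3 = 3 + V**2 - 3*n)
(I(3)*J(Y(5, 2), 5))*28 = ((9 - 3*3)*(3 + 5**2 - 3*(5 + 3*2)))*28 = ((9 - 9)*(3 + 25 - 3*(5 + 6)))*28 = (0*(3 + 25 - 3*11))*28 = (0*(3 + 25 - 33))*28 = (0*(-5))*28 = 0*28 = 0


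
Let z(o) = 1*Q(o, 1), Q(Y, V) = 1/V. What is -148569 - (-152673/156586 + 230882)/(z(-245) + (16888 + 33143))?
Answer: -1163971866850067/7834310752 ≈ -1.4857e+5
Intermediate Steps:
z(o) = 1 (z(o) = 1/1 = 1*1 = 1)
-148569 - (-152673/156586 + 230882)/(z(-245) + (16888 + 33143)) = -148569 - (-152673/156586 + 230882)/(1 + (16888 + 33143)) = -148569 - (-152673*1/156586 + 230882)/(1 + 50031) = -148569 - (-152673/156586 + 230882)/50032 = -148569 - 36152736179/(156586*50032) = -148569 - 1*36152736179/7834310752 = -148569 - 36152736179/7834310752 = -1163971866850067/7834310752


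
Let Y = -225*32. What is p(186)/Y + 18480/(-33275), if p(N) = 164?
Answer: -125921/217800 ≈ -0.57815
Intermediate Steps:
Y = -7200
p(186)/Y + 18480/(-33275) = 164/(-7200) + 18480/(-33275) = 164*(-1/7200) + 18480*(-1/33275) = -41/1800 - 336/605 = -125921/217800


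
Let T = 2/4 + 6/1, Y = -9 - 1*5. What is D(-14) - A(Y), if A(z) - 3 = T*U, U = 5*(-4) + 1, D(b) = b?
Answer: 213/2 ≈ 106.50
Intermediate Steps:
Y = -14 (Y = -9 - 5 = -14)
T = 13/2 (T = 2*(¼) + 6*1 = ½ + 6 = 13/2 ≈ 6.5000)
U = -19 (U = -20 + 1 = -19)
A(z) = -241/2 (A(z) = 3 + (13/2)*(-19) = 3 - 247/2 = -241/2)
D(-14) - A(Y) = -14 - 1*(-241/2) = -14 + 241/2 = 213/2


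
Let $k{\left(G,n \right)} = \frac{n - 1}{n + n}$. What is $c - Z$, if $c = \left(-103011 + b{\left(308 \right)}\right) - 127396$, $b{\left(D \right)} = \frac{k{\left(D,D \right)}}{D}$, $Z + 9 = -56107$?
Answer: $- \frac{33067882541}{189728} \approx -1.7429 \cdot 10^{5}$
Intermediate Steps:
$Z = -56116$ ($Z = -9 - 56107 = -56116$)
$k{\left(G,n \right)} = \frac{-1 + n}{2 n}$
$b{\left(D \right)} = \frac{-1 + D}{2 D^{2}}$ ($b{\left(D \right)} = \frac{\frac{1}{2} \frac{1}{D} \left(-1 + D\right)}{D} = \frac{-1 + D}{2 D^{2}}$)
$c = - \frac{43714658989}{189728}$ ($c = \left(-103011 + \frac{-1 + 308}{2 \cdot 94864}\right) - 127396 = \left(-103011 + \frac{1}{2} \cdot \frac{1}{94864} \cdot 307\right) - 127396 = \left(-103011 + \frac{307}{189728}\right) - 127396 = - \frac{19544070701}{189728} - 127396 = - \frac{43714658989}{189728} \approx -2.3041 \cdot 10^{5}$)
$c - Z = - \frac{43714658989}{189728} - -56116 = - \frac{43714658989}{189728} + 56116 = - \frac{33067882541}{189728}$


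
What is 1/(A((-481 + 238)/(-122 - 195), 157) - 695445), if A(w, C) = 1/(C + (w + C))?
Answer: -99781/69392197228 ≈ -1.4379e-6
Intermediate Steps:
A(w, C) = 1/(w + 2*C) (A(w, C) = 1/(C + (C + w)) = 1/(w + 2*C))
1/(A((-481 + 238)/(-122 - 195), 157) - 695445) = 1/(1/((-481 + 238)/(-122 - 195) + 2*157) - 695445) = 1/(1/(-243/(-317) + 314) - 695445) = 1/(1/(-243*(-1/317) + 314) - 695445) = 1/(1/(243/317 + 314) - 695445) = 1/(1/(99781/317) - 695445) = 1/(317/99781 - 695445) = 1/(-69392197228/99781) = -99781/69392197228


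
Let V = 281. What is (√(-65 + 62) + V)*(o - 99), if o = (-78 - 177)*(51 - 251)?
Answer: 14303181 + 50901*I*√3 ≈ 1.4303e+7 + 88163.0*I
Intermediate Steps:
o = 51000 (o = -255*(-200) = 51000)
(√(-65 + 62) + V)*(o - 99) = (√(-65 + 62) + 281)*(51000 - 99) = (√(-3) + 281)*50901 = (I*√3 + 281)*50901 = (281 + I*√3)*50901 = 14303181 + 50901*I*√3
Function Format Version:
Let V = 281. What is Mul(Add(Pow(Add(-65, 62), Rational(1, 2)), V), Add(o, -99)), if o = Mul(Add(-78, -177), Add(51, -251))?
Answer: Add(14303181, Mul(50901, I, Pow(3, Rational(1, 2)))) ≈ Add(1.4303e+7, Mul(88163., I))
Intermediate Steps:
o = 51000 (o = Mul(-255, -200) = 51000)
Mul(Add(Pow(Add(-65, 62), Rational(1, 2)), V), Add(o, -99)) = Mul(Add(Pow(Add(-65, 62), Rational(1, 2)), 281), Add(51000, -99)) = Mul(Add(Pow(-3, Rational(1, 2)), 281), 50901) = Mul(Add(Mul(I, Pow(3, Rational(1, 2))), 281), 50901) = Mul(Add(281, Mul(I, Pow(3, Rational(1, 2)))), 50901) = Add(14303181, Mul(50901, I, Pow(3, Rational(1, 2))))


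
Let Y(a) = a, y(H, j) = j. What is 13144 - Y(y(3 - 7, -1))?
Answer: 13145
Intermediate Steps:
13144 - Y(y(3 - 7, -1)) = 13144 - 1*(-1) = 13144 + 1 = 13145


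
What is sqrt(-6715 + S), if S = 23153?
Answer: sqrt(16438) ≈ 128.21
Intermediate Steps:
sqrt(-6715 + S) = sqrt(-6715 + 23153) = sqrt(16438)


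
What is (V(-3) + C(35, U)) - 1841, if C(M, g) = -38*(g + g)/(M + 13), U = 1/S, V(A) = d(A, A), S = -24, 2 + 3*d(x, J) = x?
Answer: -530669/288 ≈ -1842.6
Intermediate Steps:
d(x, J) = -⅔ + x/3
V(A) = -⅔ + A/3
U = -1/24 (U = 1/(-24) = -1/24 ≈ -0.041667)
C(M, g) = -76*g/(13 + M) (C(M, g) = -38*2*g/(13 + M) = -76*g/(13 + M))
(V(-3) + C(35, U)) - 1841 = ((-⅔ + (⅓)*(-3)) - 76*(-1/24)/(13 + 35)) - 1841 = ((-⅔ - 1) - 76*(-1/24)/48) - 1841 = (-5/3 - 76*(-1/24)*1/48) - 1841 = (-5/3 + 19/288) - 1841 = -461/288 - 1841 = -530669/288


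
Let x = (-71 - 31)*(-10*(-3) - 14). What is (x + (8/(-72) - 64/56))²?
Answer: 10587381025/3969 ≈ 2.6675e+6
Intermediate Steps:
x = -1632 (x = -102*(30 - 14) = -102*16 = -1632)
(x + (8/(-72) - 64/56))² = (-1632 + (8/(-72) - 64/56))² = (-1632 + (8*(-1/72) - 64*1/56))² = (-1632 + (-⅑ - 8/7))² = (-1632 - 79/63)² = (-102895/63)² = 10587381025/3969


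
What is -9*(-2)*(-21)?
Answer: -378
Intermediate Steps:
-9*(-2)*(-21) = 18*(-21) = -378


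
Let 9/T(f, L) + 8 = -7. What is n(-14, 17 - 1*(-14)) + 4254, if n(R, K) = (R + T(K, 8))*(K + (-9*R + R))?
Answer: 10831/5 ≈ 2166.2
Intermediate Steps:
T(f, L) = -3/5 (T(f, L) = 9/(-8 - 7) = 9/(-15) = 9*(-1/15) = -3/5)
n(R, K) = (-3/5 + R)*(K - 8*R) (n(R, K) = (R - 3/5)*(K + (-9*R + R)) = (-3/5 + R)*(K - 8*R))
n(-14, 17 - 1*(-14)) + 4254 = (-8*(-14)**2 - 3*(17 - 1*(-14))/5 + (24/5)*(-14) + (17 - 1*(-14))*(-14)) + 4254 = (-8*196 - 3*(17 + 14)/5 - 336/5 + (17 + 14)*(-14)) + 4254 = (-1568 - 3/5*31 - 336/5 + 31*(-14)) + 4254 = (-1568 - 93/5 - 336/5 - 434) + 4254 = -10439/5 + 4254 = 10831/5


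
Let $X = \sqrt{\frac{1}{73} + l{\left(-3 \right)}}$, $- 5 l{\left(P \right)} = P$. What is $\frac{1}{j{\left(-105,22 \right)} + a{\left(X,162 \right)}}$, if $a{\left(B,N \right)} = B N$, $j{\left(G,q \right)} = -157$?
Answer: $- \frac{57305}{3118229} - \frac{648 \sqrt{5110}}{3118229} \approx -0.033233$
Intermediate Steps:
$l{\left(P \right)} = - \frac{P}{5}$
$X = \frac{4 \sqrt{5110}}{365}$ ($X = \sqrt{\frac{1}{73} - - \frac{3}{5}} = \sqrt{\frac{1}{73} + \frac{3}{5}} = \sqrt{\frac{224}{365}} = \frac{4 \sqrt{5110}}{365} \approx 0.78339$)
$\frac{1}{j{\left(-105,22 \right)} + a{\left(X,162 \right)}} = \frac{1}{-157 + \frac{4 \sqrt{5110}}{365} \cdot 162} = \frac{1}{-157 + \frac{648 \sqrt{5110}}{365}}$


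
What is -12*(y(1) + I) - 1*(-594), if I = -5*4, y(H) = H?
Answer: 822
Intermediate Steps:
I = -20
-12*(y(1) + I) - 1*(-594) = -12*(1 - 20) - 1*(-594) = -12*(-19) + 594 = 228 + 594 = 822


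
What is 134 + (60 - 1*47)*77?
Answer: 1135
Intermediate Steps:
134 + (60 - 1*47)*77 = 134 + (60 - 47)*77 = 134 + 13*77 = 134 + 1001 = 1135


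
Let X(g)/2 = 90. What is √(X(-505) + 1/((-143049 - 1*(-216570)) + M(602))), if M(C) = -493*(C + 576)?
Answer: √46311356424787/507233 ≈ 13.416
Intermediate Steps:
X(g) = 180 (X(g) = 2*90 = 180)
M(C) = -283968 - 493*C (M(C) = -493*(576 + C) = -283968 - 493*C)
√(X(-505) + 1/((-143049 - 1*(-216570)) + M(602))) = √(180 + 1/((-143049 - 1*(-216570)) + (-283968 - 493*602))) = √(180 + 1/((-143049 + 216570) + (-283968 - 296786))) = √(180 + 1/(73521 - 580754)) = √(180 + 1/(-507233)) = √(180 - 1/507233) = √(91301939/507233) = √46311356424787/507233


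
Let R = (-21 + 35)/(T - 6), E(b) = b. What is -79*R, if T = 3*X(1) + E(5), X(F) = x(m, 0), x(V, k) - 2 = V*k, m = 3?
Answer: -1106/5 ≈ -221.20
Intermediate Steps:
x(V, k) = 2 + V*k
X(F) = 2 (X(F) = 2 + 3*0 = 2 + 0 = 2)
T = 11 (T = 3*2 + 5 = 6 + 5 = 11)
R = 14/5 (R = (-21 + 35)/(11 - 6) = 14/5 ≈ 2.8000)
-79*R = -79*14/5 = -1106/5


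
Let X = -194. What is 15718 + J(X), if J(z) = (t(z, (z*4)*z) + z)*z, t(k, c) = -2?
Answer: 53742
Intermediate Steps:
J(z) = z*(-2 + z) (J(z) = (-2 + z)*z = z*(-2 + z))
15718 + J(X) = 15718 - 194*(-2 - 194) = 15718 - 194*(-196) = 15718 + 38024 = 53742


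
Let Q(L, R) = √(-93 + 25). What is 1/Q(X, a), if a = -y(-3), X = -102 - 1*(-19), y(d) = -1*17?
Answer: -I*√17/34 ≈ -0.12127*I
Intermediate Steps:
y(d) = -17
X = -83 (X = -102 + 19 = -83)
a = 17 (a = -1*(-17) = 17)
Q(L, R) = 2*I*√17 (Q(L, R) = √(-68) = 2*I*√17)
1/Q(X, a) = 1/(2*I*√17) = -I*√17/34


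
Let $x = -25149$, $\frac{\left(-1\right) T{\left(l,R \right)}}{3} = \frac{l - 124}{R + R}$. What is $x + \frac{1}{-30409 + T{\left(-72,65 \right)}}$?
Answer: $- \frac{49701742424}{1976291} \approx -25149.0$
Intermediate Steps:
$T{\left(l,R \right)} = - \frac{3 \left(-124 + l\right)}{2 R}$ ($T{\left(l,R \right)} = - 3 \frac{l - 124}{R + R} = - 3 \frac{-124 + l}{2 R} = - \frac{3 \left(-124 + l\right)}{2 R}$)
$x + \frac{1}{-30409 + T{\left(-72,65 \right)}} = -25149 + \frac{1}{-30409 + \frac{3 \left(124 - -72\right)}{2 \cdot 65}} = -25149 + \frac{1}{-30409 + \frac{3}{2} \cdot \frac{1}{65} \left(124 + 72\right)} = -25149 + \frac{1}{-30409 + \frac{3}{2} \cdot \frac{1}{65} \cdot 196} = -25149 + \frac{1}{-30409 + \frac{294}{65}} = -25149 + \frac{1}{- \frac{1976291}{65}} = -25149 - \frac{65}{1976291} = - \frac{49701742424}{1976291}$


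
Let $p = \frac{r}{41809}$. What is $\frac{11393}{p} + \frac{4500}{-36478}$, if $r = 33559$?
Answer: $\frac{8687706213193}{612082601} \approx 14194.0$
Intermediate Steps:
$p = \frac{33559}{41809} \approx 0.80267$
$\frac{11393}{p} + \frac{4500}{-36478} = \frac{11393}{\frac{33559}{41809}} + \frac{4500}{-36478} = 11393 \cdot \frac{41809}{33559} + 4500 \left(- \frac{1}{36478}\right) = \frac{476329937}{33559} - \frac{2250}{18239} = \frac{8687706213193}{612082601}$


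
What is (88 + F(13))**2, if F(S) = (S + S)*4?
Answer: 36864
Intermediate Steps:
F(S) = 8*S (F(S) = (2*S)*4 = 8*S)
(88 + F(13))**2 = (88 + 8*13)**2 = (88 + 104)**2 = 192**2 = 36864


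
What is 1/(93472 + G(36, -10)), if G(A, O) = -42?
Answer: 1/93430 ≈ 1.0703e-5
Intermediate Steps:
1/(93472 + G(36, -10)) = 1/(93472 - 42) = 1/93430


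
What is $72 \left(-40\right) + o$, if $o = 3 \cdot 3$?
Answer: $-2871$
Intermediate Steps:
$o = 9$
$72 \left(-40\right) + o = 72 \left(-40\right) + 9 = -2880 + 9 = -2871$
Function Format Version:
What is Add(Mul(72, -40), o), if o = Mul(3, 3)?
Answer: -2871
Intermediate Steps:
o = 9
Add(Mul(72, -40), o) = Add(Mul(72, -40), 9) = Add(-2880, 9) = -2871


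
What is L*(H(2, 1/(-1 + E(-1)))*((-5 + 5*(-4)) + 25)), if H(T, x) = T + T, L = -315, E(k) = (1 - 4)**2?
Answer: 0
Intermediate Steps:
E(k) = 9 (E(k) = (-3)**2 = 9)
H(T, x) = 2*T
L*(H(2, 1/(-1 + E(-1)))*((-5 + 5*(-4)) + 25)) = -315*2*2*((-5 + 5*(-4)) + 25) = -1260*((-5 - 20) + 25) = -1260*(-25 + 25) = -1260*0 = -315*0 = 0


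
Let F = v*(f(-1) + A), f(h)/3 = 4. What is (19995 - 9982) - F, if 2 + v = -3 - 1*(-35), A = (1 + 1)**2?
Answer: 9533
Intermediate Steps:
f(h) = 12 (f(h) = 3*4 = 12)
A = 4 (A = 2**2 = 4)
v = 30 (v = -2 + (-3 - 1*(-35)) = -2 + (-3 + 35) = -2 + 32 = 30)
F = 480 (F = 30*(12 + 4) = 30*16 = 480)
(19995 - 9982) - F = (19995 - 9982) - 1*480 = 10013 - 480 = 9533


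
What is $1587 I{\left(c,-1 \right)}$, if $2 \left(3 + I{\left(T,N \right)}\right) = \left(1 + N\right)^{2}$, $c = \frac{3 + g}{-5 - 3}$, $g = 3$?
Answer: $-4761$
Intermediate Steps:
$c = - \frac{3}{4}$ ($c = \frac{3 + 3}{-5 - 3} = \frac{6}{-8} = 6 \left(- \frac{1}{8}\right) = - \frac{3}{4} \approx -0.75$)
$I{\left(T,N \right)} = -3 + \frac{\left(1 + N\right)^{2}}{2}$
$1587 I{\left(c,-1 \right)} = 1587 \left(-3 + \frac{\left(1 - 1\right)^{2}}{2}\right) = 1587 \left(-3 + \frac{0^{2}}{2}\right) = 1587 \left(-3 + \frac{1}{2} \cdot 0\right) = 1587 \left(-3 + 0\right) = 1587 \left(-3\right) = -4761$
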